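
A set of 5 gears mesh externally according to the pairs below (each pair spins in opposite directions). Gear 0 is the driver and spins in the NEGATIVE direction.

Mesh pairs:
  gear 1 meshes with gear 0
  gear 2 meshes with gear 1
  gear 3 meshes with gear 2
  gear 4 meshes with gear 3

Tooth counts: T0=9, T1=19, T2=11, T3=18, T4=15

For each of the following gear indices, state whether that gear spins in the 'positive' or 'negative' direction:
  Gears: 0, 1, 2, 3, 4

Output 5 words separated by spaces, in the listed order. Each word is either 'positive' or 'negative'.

Gear 0 (driver): negative (depth 0)
  gear 1: meshes with gear 0 -> depth 1 -> positive (opposite of gear 0)
  gear 2: meshes with gear 1 -> depth 2 -> negative (opposite of gear 1)
  gear 3: meshes with gear 2 -> depth 3 -> positive (opposite of gear 2)
  gear 4: meshes with gear 3 -> depth 4 -> negative (opposite of gear 3)
Queried indices 0, 1, 2, 3, 4 -> negative, positive, negative, positive, negative

Answer: negative positive negative positive negative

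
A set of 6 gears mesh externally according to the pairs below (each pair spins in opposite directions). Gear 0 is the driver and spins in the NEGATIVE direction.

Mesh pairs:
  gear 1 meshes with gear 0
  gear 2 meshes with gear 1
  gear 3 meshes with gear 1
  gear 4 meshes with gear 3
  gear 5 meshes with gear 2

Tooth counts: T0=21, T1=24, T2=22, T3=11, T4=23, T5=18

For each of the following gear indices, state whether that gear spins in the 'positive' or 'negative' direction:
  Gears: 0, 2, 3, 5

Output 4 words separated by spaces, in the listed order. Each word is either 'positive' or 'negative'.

Answer: negative negative negative positive

Derivation:
Gear 0 (driver): negative (depth 0)
  gear 1: meshes with gear 0 -> depth 1 -> positive (opposite of gear 0)
  gear 2: meshes with gear 1 -> depth 2 -> negative (opposite of gear 1)
  gear 3: meshes with gear 1 -> depth 2 -> negative (opposite of gear 1)
  gear 4: meshes with gear 3 -> depth 3 -> positive (opposite of gear 3)
  gear 5: meshes with gear 2 -> depth 3 -> positive (opposite of gear 2)
Queried indices 0, 2, 3, 5 -> negative, negative, negative, positive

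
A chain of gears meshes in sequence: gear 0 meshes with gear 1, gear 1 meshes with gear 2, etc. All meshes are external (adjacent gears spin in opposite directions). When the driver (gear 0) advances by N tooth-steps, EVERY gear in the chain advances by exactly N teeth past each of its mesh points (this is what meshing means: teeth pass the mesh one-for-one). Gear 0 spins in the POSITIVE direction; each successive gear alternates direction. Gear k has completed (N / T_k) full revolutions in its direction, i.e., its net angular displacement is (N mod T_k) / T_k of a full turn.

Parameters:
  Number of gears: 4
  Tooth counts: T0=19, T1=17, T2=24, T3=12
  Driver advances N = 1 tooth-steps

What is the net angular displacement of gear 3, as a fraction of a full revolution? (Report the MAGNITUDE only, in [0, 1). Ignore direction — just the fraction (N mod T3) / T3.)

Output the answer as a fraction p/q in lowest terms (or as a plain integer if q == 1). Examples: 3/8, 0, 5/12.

Answer: 1/12

Derivation:
Chain of 4 gears, tooth counts: [19, 17, 24, 12]
  gear 0: T0=19, direction=positive, advance = 1 mod 19 = 1 teeth = 1/19 turn
  gear 1: T1=17, direction=negative, advance = 1 mod 17 = 1 teeth = 1/17 turn
  gear 2: T2=24, direction=positive, advance = 1 mod 24 = 1 teeth = 1/24 turn
  gear 3: T3=12, direction=negative, advance = 1 mod 12 = 1 teeth = 1/12 turn
Gear 3: 1 mod 12 = 1
Fraction = 1 / 12 = 1/12 (gcd(1,12)=1) = 1/12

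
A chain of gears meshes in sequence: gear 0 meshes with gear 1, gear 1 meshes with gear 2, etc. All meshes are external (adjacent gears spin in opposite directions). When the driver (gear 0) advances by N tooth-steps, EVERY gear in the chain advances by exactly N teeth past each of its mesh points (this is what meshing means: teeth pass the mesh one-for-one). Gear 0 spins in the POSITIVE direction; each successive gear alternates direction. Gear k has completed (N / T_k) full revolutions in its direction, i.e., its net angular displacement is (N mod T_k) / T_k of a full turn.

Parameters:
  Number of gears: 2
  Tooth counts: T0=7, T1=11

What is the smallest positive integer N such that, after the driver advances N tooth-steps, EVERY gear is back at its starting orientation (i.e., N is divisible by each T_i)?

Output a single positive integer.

Answer: 77

Derivation:
Gear k returns to start when N is a multiple of T_k.
All gears at start simultaneously when N is a common multiple of [7, 11]; the smallest such N is lcm(7, 11).
Start: lcm = T0 = 7
Fold in T1=11: gcd(7, 11) = 1; lcm(7, 11) = 7 * 11 / 1 = 77 / 1 = 77
Full cycle length = 77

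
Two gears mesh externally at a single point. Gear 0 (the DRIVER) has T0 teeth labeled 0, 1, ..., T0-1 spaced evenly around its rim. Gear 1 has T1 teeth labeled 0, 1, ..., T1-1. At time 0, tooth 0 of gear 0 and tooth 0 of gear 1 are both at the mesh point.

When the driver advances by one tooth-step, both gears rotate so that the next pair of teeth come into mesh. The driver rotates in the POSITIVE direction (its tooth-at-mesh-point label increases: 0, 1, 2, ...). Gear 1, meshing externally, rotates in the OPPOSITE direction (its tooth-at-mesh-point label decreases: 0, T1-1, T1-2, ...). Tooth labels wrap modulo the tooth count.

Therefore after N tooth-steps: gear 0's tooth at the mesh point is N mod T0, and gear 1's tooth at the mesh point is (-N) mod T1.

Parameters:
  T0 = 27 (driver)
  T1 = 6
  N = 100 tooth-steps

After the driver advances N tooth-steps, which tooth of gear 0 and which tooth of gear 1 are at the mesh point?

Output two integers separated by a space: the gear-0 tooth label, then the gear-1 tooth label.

Gear 0 (driver, T0=27): tooth at mesh = N mod T0
  100 = 3 * 27 + 19, so 100 mod 27 = 19
  gear 0 tooth = 19
Gear 1 (driven, T1=6): tooth at mesh = (-N) mod T1
  100 = 16 * 6 + 4, so 100 mod 6 = 4
  (-100) mod 6 = (-4) mod 6 = 6 - 4 = 2
Mesh after 100 steps: gear-0 tooth 19 meets gear-1 tooth 2

Answer: 19 2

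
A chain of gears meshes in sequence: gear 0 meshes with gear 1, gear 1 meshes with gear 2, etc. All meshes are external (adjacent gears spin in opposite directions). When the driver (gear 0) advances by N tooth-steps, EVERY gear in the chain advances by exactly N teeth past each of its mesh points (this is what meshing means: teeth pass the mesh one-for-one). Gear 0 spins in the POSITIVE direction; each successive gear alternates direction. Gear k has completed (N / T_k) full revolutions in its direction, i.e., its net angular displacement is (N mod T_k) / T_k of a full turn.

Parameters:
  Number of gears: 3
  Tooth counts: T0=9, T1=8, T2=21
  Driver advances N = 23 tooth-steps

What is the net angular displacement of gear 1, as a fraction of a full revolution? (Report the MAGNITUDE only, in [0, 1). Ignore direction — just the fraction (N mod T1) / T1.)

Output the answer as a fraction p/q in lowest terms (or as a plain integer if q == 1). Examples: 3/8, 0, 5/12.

Chain of 3 gears, tooth counts: [9, 8, 21]
  gear 0: T0=9, direction=positive, advance = 23 mod 9 = 5 teeth = 5/9 turn
  gear 1: T1=8, direction=negative, advance = 23 mod 8 = 7 teeth = 7/8 turn
  gear 2: T2=21, direction=positive, advance = 23 mod 21 = 2 teeth = 2/21 turn
Gear 1: 23 mod 8 = 7
Fraction = 7 / 8 = 7/8 (gcd(7,8)=1) = 7/8

Answer: 7/8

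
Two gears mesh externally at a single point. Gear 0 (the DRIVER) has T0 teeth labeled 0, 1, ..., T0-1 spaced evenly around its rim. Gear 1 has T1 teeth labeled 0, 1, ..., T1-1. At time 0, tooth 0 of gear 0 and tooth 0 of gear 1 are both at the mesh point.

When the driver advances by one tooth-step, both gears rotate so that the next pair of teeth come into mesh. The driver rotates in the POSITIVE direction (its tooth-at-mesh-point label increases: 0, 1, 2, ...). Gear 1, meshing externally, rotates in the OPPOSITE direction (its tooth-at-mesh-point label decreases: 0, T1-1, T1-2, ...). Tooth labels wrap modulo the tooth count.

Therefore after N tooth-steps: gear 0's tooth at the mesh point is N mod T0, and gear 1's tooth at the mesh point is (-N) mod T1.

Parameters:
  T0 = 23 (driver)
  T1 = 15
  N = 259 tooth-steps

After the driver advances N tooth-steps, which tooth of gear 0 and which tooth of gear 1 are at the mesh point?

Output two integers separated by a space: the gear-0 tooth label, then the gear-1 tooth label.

Gear 0 (driver, T0=23): tooth at mesh = N mod T0
  259 = 11 * 23 + 6, so 259 mod 23 = 6
  gear 0 tooth = 6
Gear 1 (driven, T1=15): tooth at mesh = (-N) mod T1
  259 = 17 * 15 + 4, so 259 mod 15 = 4
  (-259) mod 15 = (-4) mod 15 = 15 - 4 = 11
Mesh after 259 steps: gear-0 tooth 6 meets gear-1 tooth 11

Answer: 6 11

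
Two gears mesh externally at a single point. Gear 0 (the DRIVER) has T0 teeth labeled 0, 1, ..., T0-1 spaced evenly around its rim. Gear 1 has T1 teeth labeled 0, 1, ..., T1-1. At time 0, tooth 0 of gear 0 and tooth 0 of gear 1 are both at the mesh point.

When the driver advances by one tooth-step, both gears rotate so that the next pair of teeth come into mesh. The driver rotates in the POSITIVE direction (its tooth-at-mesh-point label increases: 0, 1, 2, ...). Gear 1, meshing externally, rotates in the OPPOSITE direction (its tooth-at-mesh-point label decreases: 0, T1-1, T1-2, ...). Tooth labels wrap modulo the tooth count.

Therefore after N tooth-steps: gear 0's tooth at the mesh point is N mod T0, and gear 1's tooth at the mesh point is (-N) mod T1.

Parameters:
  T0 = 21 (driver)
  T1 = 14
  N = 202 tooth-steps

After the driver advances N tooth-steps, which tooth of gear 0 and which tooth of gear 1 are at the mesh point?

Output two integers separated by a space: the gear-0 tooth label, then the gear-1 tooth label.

Gear 0 (driver, T0=21): tooth at mesh = N mod T0
  202 = 9 * 21 + 13, so 202 mod 21 = 13
  gear 0 tooth = 13
Gear 1 (driven, T1=14): tooth at mesh = (-N) mod T1
  202 = 14 * 14 + 6, so 202 mod 14 = 6
  (-202) mod 14 = (-6) mod 14 = 14 - 6 = 8
Mesh after 202 steps: gear-0 tooth 13 meets gear-1 tooth 8

Answer: 13 8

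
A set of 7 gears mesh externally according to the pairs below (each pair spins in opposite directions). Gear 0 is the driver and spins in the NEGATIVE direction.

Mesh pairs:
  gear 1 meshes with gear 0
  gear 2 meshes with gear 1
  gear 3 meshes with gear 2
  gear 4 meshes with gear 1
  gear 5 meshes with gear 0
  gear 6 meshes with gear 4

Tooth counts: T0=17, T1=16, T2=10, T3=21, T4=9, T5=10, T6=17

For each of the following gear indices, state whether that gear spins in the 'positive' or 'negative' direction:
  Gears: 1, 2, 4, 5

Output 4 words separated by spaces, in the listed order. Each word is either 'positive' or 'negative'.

Gear 0 (driver): negative (depth 0)
  gear 1: meshes with gear 0 -> depth 1 -> positive (opposite of gear 0)
  gear 2: meshes with gear 1 -> depth 2 -> negative (opposite of gear 1)
  gear 3: meshes with gear 2 -> depth 3 -> positive (opposite of gear 2)
  gear 4: meshes with gear 1 -> depth 2 -> negative (opposite of gear 1)
  gear 5: meshes with gear 0 -> depth 1 -> positive (opposite of gear 0)
  gear 6: meshes with gear 4 -> depth 3 -> positive (opposite of gear 4)
Queried indices 1, 2, 4, 5 -> positive, negative, negative, positive

Answer: positive negative negative positive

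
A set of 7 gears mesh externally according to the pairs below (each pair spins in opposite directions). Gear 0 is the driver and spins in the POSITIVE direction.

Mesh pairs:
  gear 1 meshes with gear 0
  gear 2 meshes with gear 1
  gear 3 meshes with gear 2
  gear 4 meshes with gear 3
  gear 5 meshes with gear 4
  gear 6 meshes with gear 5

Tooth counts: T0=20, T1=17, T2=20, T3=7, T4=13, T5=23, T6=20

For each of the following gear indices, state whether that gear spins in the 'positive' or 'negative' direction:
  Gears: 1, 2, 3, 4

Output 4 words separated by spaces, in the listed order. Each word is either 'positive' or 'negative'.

Gear 0 (driver): positive (depth 0)
  gear 1: meshes with gear 0 -> depth 1 -> negative (opposite of gear 0)
  gear 2: meshes with gear 1 -> depth 2 -> positive (opposite of gear 1)
  gear 3: meshes with gear 2 -> depth 3 -> negative (opposite of gear 2)
  gear 4: meshes with gear 3 -> depth 4 -> positive (opposite of gear 3)
  gear 5: meshes with gear 4 -> depth 5 -> negative (opposite of gear 4)
  gear 6: meshes with gear 5 -> depth 6 -> positive (opposite of gear 5)
Queried indices 1, 2, 3, 4 -> negative, positive, negative, positive

Answer: negative positive negative positive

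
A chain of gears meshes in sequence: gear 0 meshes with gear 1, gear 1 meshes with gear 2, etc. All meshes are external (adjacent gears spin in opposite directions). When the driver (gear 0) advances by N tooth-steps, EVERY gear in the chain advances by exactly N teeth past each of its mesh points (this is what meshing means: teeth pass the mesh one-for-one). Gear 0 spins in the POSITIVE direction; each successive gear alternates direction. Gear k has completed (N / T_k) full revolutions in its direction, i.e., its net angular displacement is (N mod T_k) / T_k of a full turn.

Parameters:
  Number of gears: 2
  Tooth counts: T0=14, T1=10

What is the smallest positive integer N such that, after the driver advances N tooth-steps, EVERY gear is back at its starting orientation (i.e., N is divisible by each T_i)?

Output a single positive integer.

Gear k returns to start when N is a multiple of T_k.
All gears at start simultaneously when N is a common multiple of [14, 10]; the smallest such N is lcm(14, 10).
Start: lcm = T0 = 14
Fold in T1=10: gcd(14, 10) = 2; lcm(14, 10) = 14 * 10 / 2 = 140 / 2 = 70
Full cycle length = 70

Answer: 70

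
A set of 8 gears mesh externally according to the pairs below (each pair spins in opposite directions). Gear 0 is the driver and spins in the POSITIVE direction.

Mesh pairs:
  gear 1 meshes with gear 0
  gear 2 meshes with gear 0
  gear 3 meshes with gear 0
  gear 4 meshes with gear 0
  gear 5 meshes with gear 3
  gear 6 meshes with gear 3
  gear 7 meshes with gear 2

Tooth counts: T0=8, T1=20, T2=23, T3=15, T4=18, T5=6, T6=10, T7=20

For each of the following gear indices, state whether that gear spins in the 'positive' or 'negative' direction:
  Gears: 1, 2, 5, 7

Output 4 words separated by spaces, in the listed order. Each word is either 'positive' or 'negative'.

Answer: negative negative positive positive

Derivation:
Gear 0 (driver): positive (depth 0)
  gear 1: meshes with gear 0 -> depth 1 -> negative (opposite of gear 0)
  gear 2: meshes with gear 0 -> depth 1 -> negative (opposite of gear 0)
  gear 3: meshes with gear 0 -> depth 1 -> negative (opposite of gear 0)
  gear 4: meshes with gear 0 -> depth 1 -> negative (opposite of gear 0)
  gear 5: meshes with gear 3 -> depth 2 -> positive (opposite of gear 3)
  gear 6: meshes with gear 3 -> depth 2 -> positive (opposite of gear 3)
  gear 7: meshes with gear 2 -> depth 2 -> positive (opposite of gear 2)
Queried indices 1, 2, 5, 7 -> negative, negative, positive, positive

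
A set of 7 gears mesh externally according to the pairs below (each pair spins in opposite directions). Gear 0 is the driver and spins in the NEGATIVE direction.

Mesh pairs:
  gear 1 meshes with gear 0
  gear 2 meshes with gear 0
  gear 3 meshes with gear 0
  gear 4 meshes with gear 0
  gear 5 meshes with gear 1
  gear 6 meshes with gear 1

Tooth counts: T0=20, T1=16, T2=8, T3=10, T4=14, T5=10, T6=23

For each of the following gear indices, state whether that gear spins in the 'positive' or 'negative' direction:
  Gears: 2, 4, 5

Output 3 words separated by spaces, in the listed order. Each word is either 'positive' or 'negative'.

Answer: positive positive negative

Derivation:
Gear 0 (driver): negative (depth 0)
  gear 1: meshes with gear 0 -> depth 1 -> positive (opposite of gear 0)
  gear 2: meshes with gear 0 -> depth 1 -> positive (opposite of gear 0)
  gear 3: meshes with gear 0 -> depth 1 -> positive (opposite of gear 0)
  gear 4: meshes with gear 0 -> depth 1 -> positive (opposite of gear 0)
  gear 5: meshes with gear 1 -> depth 2 -> negative (opposite of gear 1)
  gear 6: meshes with gear 1 -> depth 2 -> negative (opposite of gear 1)
Queried indices 2, 4, 5 -> positive, positive, negative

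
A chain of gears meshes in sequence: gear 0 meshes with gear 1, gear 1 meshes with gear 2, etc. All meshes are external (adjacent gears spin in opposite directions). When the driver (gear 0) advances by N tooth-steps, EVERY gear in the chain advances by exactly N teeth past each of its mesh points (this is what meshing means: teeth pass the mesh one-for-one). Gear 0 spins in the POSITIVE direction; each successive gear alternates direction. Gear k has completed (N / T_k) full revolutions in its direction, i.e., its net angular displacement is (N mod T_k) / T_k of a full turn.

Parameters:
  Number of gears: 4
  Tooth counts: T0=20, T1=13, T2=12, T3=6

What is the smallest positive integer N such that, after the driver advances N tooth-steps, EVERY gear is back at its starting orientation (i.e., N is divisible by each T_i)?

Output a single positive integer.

Answer: 780

Derivation:
Gear k returns to start when N is a multiple of T_k.
All gears at start simultaneously when N is a common multiple of [20, 13, 12, 6]; the smallest such N is lcm(20, 13, 12, 6).
Start: lcm = T0 = 20
Fold in T1=13: gcd(20, 13) = 1; lcm(20, 13) = 20 * 13 / 1 = 260 / 1 = 260
Fold in T2=12: gcd(260, 12) = 4; lcm(260, 12) = 260 * 12 / 4 = 3120 / 4 = 780
Fold in T3=6: gcd(780, 6) = 6; lcm(780, 6) = 780 * 6 / 6 = 4680 / 6 = 780
Full cycle length = 780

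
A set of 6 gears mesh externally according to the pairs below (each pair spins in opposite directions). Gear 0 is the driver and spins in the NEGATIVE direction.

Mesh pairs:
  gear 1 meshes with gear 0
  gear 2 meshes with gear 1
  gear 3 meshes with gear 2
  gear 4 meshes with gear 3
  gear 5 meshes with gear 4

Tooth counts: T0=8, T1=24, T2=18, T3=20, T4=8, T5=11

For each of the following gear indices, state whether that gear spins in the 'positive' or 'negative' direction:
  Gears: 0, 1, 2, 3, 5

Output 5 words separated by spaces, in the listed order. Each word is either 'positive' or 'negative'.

Answer: negative positive negative positive positive

Derivation:
Gear 0 (driver): negative (depth 0)
  gear 1: meshes with gear 0 -> depth 1 -> positive (opposite of gear 0)
  gear 2: meshes with gear 1 -> depth 2 -> negative (opposite of gear 1)
  gear 3: meshes with gear 2 -> depth 3 -> positive (opposite of gear 2)
  gear 4: meshes with gear 3 -> depth 4 -> negative (opposite of gear 3)
  gear 5: meshes with gear 4 -> depth 5 -> positive (opposite of gear 4)
Queried indices 0, 1, 2, 3, 5 -> negative, positive, negative, positive, positive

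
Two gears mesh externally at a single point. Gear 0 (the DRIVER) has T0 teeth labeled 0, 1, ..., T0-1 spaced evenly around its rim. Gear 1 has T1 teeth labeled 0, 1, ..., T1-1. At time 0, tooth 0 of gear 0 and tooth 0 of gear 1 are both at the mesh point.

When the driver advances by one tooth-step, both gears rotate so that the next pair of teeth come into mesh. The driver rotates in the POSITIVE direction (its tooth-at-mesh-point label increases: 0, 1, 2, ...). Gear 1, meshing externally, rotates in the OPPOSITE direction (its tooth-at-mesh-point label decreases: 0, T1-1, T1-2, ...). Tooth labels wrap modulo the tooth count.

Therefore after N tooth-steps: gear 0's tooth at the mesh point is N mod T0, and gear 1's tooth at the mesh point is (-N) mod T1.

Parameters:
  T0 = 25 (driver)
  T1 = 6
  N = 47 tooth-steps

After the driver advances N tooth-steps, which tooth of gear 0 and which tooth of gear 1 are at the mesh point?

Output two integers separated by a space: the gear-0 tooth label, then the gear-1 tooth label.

Gear 0 (driver, T0=25): tooth at mesh = N mod T0
  47 = 1 * 25 + 22, so 47 mod 25 = 22
  gear 0 tooth = 22
Gear 1 (driven, T1=6): tooth at mesh = (-N) mod T1
  47 = 7 * 6 + 5, so 47 mod 6 = 5
  (-47) mod 6 = (-5) mod 6 = 6 - 5 = 1
Mesh after 47 steps: gear-0 tooth 22 meets gear-1 tooth 1

Answer: 22 1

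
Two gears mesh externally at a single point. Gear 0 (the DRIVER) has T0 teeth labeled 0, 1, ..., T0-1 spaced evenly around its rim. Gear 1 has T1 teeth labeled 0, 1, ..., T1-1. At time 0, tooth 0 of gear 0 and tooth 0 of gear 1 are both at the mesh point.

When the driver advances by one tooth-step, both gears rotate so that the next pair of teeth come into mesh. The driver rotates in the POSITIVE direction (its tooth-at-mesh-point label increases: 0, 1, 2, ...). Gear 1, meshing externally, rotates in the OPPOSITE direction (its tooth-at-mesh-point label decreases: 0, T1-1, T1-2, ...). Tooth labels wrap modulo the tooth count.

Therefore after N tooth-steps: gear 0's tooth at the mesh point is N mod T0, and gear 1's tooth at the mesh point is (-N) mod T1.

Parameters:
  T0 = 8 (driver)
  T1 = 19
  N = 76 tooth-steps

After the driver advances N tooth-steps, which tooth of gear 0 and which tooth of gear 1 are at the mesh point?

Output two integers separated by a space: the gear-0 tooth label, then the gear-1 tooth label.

Answer: 4 0

Derivation:
Gear 0 (driver, T0=8): tooth at mesh = N mod T0
  76 = 9 * 8 + 4, so 76 mod 8 = 4
  gear 0 tooth = 4
Gear 1 (driven, T1=19): tooth at mesh = (-N) mod T1
  76 = 4 * 19 + 0, so 76 mod 19 = 0
  (-76) mod 19 = 0
Mesh after 76 steps: gear-0 tooth 4 meets gear-1 tooth 0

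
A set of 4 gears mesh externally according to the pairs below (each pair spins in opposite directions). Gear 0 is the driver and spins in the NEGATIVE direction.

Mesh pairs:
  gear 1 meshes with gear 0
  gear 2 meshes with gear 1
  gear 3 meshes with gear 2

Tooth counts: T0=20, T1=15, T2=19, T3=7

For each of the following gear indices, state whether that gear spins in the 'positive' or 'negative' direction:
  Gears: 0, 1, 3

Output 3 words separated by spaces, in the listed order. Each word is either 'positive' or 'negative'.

Answer: negative positive positive

Derivation:
Gear 0 (driver): negative (depth 0)
  gear 1: meshes with gear 0 -> depth 1 -> positive (opposite of gear 0)
  gear 2: meshes with gear 1 -> depth 2 -> negative (opposite of gear 1)
  gear 3: meshes with gear 2 -> depth 3 -> positive (opposite of gear 2)
Queried indices 0, 1, 3 -> negative, positive, positive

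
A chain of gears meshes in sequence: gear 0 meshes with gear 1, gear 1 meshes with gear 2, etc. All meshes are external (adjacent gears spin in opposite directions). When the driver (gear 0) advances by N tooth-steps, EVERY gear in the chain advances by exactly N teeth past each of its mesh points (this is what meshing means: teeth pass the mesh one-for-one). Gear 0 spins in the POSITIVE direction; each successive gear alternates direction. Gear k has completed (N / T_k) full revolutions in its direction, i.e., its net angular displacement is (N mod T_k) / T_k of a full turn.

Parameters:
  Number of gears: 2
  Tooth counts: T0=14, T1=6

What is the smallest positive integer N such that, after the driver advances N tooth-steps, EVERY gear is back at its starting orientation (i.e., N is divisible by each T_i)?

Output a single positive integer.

Gear k returns to start when N is a multiple of T_k.
All gears at start simultaneously when N is a common multiple of [14, 6]; the smallest such N is lcm(14, 6).
Start: lcm = T0 = 14
Fold in T1=6: gcd(14, 6) = 2; lcm(14, 6) = 14 * 6 / 2 = 84 / 2 = 42
Full cycle length = 42

Answer: 42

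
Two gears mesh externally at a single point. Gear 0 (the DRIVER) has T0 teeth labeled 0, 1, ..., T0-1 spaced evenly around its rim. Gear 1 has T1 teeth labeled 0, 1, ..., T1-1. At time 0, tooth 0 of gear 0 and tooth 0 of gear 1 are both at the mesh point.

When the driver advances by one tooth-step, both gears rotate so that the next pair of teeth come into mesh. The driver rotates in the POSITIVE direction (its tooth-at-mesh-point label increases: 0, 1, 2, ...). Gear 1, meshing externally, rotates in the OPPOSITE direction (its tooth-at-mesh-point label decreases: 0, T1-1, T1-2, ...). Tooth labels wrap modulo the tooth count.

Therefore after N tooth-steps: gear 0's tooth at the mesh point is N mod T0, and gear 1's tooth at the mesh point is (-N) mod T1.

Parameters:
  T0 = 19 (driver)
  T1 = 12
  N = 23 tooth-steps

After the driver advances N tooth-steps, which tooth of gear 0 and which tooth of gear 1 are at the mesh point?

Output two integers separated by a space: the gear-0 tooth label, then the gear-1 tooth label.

Answer: 4 1

Derivation:
Gear 0 (driver, T0=19): tooth at mesh = N mod T0
  23 = 1 * 19 + 4, so 23 mod 19 = 4
  gear 0 tooth = 4
Gear 1 (driven, T1=12): tooth at mesh = (-N) mod T1
  23 = 1 * 12 + 11, so 23 mod 12 = 11
  (-23) mod 12 = (-11) mod 12 = 12 - 11 = 1
Mesh after 23 steps: gear-0 tooth 4 meets gear-1 tooth 1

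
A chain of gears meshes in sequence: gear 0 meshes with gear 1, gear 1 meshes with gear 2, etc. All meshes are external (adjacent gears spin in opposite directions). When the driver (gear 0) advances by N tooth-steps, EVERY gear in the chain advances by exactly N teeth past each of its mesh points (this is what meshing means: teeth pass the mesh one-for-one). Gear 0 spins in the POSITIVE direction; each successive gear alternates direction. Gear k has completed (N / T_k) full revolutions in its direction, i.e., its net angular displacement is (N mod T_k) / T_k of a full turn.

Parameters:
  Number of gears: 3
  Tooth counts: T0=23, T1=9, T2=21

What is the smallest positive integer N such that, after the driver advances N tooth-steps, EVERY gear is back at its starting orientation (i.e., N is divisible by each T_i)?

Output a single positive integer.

Answer: 1449

Derivation:
Gear k returns to start when N is a multiple of T_k.
All gears at start simultaneously when N is a common multiple of [23, 9, 21]; the smallest such N is lcm(23, 9, 21).
Start: lcm = T0 = 23
Fold in T1=9: gcd(23, 9) = 1; lcm(23, 9) = 23 * 9 / 1 = 207 / 1 = 207
Fold in T2=21: gcd(207, 21) = 3; lcm(207, 21) = 207 * 21 / 3 = 4347 / 3 = 1449
Full cycle length = 1449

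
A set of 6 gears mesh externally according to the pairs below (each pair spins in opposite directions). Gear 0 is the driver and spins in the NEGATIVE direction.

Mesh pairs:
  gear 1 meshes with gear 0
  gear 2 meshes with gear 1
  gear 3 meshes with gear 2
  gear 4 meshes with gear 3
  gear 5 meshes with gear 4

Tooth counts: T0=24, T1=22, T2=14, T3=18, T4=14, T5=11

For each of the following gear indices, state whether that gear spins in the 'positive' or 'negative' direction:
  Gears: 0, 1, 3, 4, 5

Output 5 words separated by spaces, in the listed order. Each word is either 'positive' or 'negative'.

Gear 0 (driver): negative (depth 0)
  gear 1: meshes with gear 0 -> depth 1 -> positive (opposite of gear 0)
  gear 2: meshes with gear 1 -> depth 2 -> negative (opposite of gear 1)
  gear 3: meshes with gear 2 -> depth 3 -> positive (opposite of gear 2)
  gear 4: meshes with gear 3 -> depth 4 -> negative (opposite of gear 3)
  gear 5: meshes with gear 4 -> depth 5 -> positive (opposite of gear 4)
Queried indices 0, 1, 3, 4, 5 -> negative, positive, positive, negative, positive

Answer: negative positive positive negative positive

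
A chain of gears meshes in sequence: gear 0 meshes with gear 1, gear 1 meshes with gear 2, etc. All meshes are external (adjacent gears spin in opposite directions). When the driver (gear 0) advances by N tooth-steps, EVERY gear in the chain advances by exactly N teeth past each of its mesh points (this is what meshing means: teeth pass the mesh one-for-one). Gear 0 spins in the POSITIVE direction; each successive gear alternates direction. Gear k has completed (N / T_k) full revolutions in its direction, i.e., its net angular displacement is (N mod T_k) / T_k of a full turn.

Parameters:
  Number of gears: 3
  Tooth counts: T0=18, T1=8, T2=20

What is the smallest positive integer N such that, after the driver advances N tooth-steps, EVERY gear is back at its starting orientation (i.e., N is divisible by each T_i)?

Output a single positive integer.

Answer: 360

Derivation:
Gear k returns to start when N is a multiple of T_k.
All gears at start simultaneously when N is a common multiple of [18, 8, 20]; the smallest such N is lcm(18, 8, 20).
Start: lcm = T0 = 18
Fold in T1=8: gcd(18, 8) = 2; lcm(18, 8) = 18 * 8 / 2 = 144 / 2 = 72
Fold in T2=20: gcd(72, 20) = 4; lcm(72, 20) = 72 * 20 / 4 = 1440 / 4 = 360
Full cycle length = 360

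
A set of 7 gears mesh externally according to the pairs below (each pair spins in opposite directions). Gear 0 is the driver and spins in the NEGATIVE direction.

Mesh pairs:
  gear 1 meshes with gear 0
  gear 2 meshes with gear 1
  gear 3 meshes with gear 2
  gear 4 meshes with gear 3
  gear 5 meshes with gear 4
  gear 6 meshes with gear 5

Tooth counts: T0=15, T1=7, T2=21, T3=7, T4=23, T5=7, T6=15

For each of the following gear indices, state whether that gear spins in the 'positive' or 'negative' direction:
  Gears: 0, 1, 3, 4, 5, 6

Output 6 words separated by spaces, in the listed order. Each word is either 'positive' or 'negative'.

Answer: negative positive positive negative positive negative

Derivation:
Gear 0 (driver): negative (depth 0)
  gear 1: meshes with gear 0 -> depth 1 -> positive (opposite of gear 0)
  gear 2: meshes with gear 1 -> depth 2 -> negative (opposite of gear 1)
  gear 3: meshes with gear 2 -> depth 3 -> positive (opposite of gear 2)
  gear 4: meshes with gear 3 -> depth 4 -> negative (opposite of gear 3)
  gear 5: meshes with gear 4 -> depth 5 -> positive (opposite of gear 4)
  gear 6: meshes with gear 5 -> depth 6 -> negative (opposite of gear 5)
Queried indices 0, 1, 3, 4, 5, 6 -> negative, positive, positive, negative, positive, negative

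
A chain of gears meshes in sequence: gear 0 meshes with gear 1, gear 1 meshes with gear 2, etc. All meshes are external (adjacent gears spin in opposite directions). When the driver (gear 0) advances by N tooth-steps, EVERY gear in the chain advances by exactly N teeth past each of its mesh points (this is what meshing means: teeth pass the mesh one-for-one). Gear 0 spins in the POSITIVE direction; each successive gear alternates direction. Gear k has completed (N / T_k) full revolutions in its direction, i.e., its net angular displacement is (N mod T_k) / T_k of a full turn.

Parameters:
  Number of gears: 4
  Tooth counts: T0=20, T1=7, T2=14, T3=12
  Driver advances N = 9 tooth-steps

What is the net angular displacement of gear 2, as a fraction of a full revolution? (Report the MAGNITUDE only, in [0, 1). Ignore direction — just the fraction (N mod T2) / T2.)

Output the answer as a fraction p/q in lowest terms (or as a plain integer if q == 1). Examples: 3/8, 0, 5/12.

Answer: 9/14

Derivation:
Chain of 4 gears, tooth counts: [20, 7, 14, 12]
  gear 0: T0=20, direction=positive, advance = 9 mod 20 = 9 teeth = 9/20 turn
  gear 1: T1=7, direction=negative, advance = 9 mod 7 = 2 teeth = 2/7 turn
  gear 2: T2=14, direction=positive, advance = 9 mod 14 = 9 teeth = 9/14 turn
  gear 3: T3=12, direction=negative, advance = 9 mod 12 = 9 teeth = 9/12 turn
Gear 2: 9 mod 14 = 9
Fraction = 9 / 14 = 9/14 (gcd(9,14)=1) = 9/14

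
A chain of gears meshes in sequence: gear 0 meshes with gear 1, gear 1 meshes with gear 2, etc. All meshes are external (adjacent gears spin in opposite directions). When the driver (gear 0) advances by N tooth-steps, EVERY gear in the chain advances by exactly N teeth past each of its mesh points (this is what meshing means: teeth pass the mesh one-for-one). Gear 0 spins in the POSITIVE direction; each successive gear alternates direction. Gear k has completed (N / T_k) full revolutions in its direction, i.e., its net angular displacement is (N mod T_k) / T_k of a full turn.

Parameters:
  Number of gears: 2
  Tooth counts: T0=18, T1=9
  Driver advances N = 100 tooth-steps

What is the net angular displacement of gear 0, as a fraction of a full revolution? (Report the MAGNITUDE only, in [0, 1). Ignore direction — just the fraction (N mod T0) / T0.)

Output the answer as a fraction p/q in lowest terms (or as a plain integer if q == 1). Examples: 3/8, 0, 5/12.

Chain of 2 gears, tooth counts: [18, 9]
  gear 0: T0=18, direction=positive, advance = 100 mod 18 = 10 teeth = 10/18 turn
  gear 1: T1=9, direction=negative, advance = 100 mod 9 = 1 teeth = 1/9 turn
Gear 0: 100 mod 18 = 10
Fraction = 10 / 18 = 5/9 (gcd(10,18)=2) = 5/9

Answer: 5/9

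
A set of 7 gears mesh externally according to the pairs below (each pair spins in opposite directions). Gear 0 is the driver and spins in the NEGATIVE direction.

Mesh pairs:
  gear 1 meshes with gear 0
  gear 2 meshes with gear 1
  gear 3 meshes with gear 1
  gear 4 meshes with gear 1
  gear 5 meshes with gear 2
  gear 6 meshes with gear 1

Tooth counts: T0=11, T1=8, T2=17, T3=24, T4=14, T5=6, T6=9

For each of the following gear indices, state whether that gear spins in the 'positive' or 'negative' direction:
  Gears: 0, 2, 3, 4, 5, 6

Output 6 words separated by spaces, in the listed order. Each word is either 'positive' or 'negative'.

Answer: negative negative negative negative positive negative

Derivation:
Gear 0 (driver): negative (depth 0)
  gear 1: meshes with gear 0 -> depth 1 -> positive (opposite of gear 0)
  gear 2: meshes with gear 1 -> depth 2 -> negative (opposite of gear 1)
  gear 3: meshes with gear 1 -> depth 2 -> negative (opposite of gear 1)
  gear 4: meshes with gear 1 -> depth 2 -> negative (opposite of gear 1)
  gear 5: meshes with gear 2 -> depth 3 -> positive (opposite of gear 2)
  gear 6: meshes with gear 1 -> depth 2 -> negative (opposite of gear 1)
Queried indices 0, 2, 3, 4, 5, 6 -> negative, negative, negative, negative, positive, negative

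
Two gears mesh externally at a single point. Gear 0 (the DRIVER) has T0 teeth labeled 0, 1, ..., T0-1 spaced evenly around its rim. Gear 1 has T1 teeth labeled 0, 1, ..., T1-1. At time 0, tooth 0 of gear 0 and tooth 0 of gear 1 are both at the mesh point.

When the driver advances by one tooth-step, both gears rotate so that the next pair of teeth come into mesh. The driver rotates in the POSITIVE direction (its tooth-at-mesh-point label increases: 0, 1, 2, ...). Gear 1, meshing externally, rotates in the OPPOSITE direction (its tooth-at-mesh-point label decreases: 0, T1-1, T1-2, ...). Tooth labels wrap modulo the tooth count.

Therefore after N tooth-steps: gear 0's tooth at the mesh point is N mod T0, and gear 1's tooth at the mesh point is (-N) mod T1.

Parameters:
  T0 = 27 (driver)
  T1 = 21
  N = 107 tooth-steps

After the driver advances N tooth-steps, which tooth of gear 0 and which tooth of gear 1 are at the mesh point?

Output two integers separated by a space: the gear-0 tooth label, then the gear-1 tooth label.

Answer: 26 19

Derivation:
Gear 0 (driver, T0=27): tooth at mesh = N mod T0
  107 = 3 * 27 + 26, so 107 mod 27 = 26
  gear 0 tooth = 26
Gear 1 (driven, T1=21): tooth at mesh = (-N) mod T1
  107 = 5 * 21 + 2, so 107 mod 21 = 2
  (-107) mod 21 = (-2) mod 21 = 21 - 2 = 19
Mesh after 107 steps: gear-0 tooth 26 meets gear-1 tooth 19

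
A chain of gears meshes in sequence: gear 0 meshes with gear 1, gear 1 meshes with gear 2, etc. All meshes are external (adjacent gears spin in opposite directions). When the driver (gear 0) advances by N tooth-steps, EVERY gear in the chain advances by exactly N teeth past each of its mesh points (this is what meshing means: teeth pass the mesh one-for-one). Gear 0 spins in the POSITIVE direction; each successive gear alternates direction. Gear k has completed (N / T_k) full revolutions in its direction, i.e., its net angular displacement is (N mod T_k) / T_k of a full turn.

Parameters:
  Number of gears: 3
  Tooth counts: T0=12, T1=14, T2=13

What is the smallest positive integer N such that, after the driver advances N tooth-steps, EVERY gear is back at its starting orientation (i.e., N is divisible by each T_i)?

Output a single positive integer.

Answer: 1092

Derivation:
Gear k returns to start when N is a multiple of T_k.
All gears at start simultaneously when N is a common multiple of [12, 14, 13]; the smallest such N is lcm(12, 14, 13).
Start: lcm = T0 = 12
Fold in T1=14: gcd(12, 14) = 2; lcm(12, 14) = 12 * 14 / 2 = 168 / 2 = 84
Fold in T2=13: gcd(84, 13) = 1; lcm(84, 13) = 84 * 13 / 1 = 1092 / 1 = 1092
Full cycle length = 1092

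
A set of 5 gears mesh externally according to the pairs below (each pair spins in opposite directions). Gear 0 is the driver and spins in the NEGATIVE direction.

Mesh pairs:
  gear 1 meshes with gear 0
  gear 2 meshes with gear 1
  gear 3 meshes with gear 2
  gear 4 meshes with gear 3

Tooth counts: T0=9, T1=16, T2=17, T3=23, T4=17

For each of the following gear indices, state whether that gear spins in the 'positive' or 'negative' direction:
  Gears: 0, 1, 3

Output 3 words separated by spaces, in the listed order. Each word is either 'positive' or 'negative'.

Gear 0 (driver): negative (depth 0)
  gear 1: meshes with gear 0 -> depth 1 -> positive (opposite of gear 0)
  gear 2: meshes with gear 1 -> depth 2 -> negative (opposite of gear 1)
  gear 3: meshes with gear 2 -> depth 3 -> positive (opposite of gear 2)
  gear 4: meshes with gear 3 -> depth 4 -> negative (opposite of gear 3)
Queried indices 0, 1, 3 -> negative, positive, positive

Answer: negative positive positive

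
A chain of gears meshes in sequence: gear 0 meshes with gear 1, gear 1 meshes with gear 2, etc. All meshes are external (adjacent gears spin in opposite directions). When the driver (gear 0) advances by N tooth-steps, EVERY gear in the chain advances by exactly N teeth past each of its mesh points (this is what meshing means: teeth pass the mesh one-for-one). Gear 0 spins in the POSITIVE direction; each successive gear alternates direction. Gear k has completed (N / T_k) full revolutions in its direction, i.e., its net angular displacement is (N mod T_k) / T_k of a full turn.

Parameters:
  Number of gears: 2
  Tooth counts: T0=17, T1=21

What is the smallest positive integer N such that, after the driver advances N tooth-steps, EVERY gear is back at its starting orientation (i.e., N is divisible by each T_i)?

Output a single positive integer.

Gear k returns to start when N is a multiple of T_k.
All gears at start simultaneously when N is a common multiple of [17, 21]; the smallest such N is lcm(17, 21).
Start: lcm = T0 = 17
Fold in T1=21: gcd(17, 21) = 1; lcm(17, 21) = 17 * 21 / 1 = 357 / 1 = 357
Full cycle length = 357

Answer: 357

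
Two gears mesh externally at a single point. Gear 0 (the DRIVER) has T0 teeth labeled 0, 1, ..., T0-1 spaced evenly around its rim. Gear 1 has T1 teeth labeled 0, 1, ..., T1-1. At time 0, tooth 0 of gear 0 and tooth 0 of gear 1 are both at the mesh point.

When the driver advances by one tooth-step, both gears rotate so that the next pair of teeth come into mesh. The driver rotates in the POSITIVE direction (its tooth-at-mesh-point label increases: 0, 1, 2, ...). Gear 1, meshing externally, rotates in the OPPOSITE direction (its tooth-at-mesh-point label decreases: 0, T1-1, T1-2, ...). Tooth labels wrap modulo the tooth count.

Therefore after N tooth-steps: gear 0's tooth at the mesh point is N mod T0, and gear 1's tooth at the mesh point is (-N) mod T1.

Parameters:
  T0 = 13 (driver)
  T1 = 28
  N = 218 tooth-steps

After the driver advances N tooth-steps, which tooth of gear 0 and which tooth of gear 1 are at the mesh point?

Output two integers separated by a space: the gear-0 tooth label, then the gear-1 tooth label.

Gear 0 (driver, T0=13): tooth at mesh = N mod T0
  218 = 16 * 13 + 10, so 218 mod 13 = 10
  gear 0 tooth = 10
Gear 1 (driven, T1=28): tooth at mesh = (-N) mod T1
  218 = 7 * 28 + 22, so 218 mod 28 = 22
  (-218) mod 28 = (-22) mod 28 = 28 - 22 = 6
Mesh after 218 steps: gear-0 tooth 10 meets gear-1 tooth 6

Answer: 10 6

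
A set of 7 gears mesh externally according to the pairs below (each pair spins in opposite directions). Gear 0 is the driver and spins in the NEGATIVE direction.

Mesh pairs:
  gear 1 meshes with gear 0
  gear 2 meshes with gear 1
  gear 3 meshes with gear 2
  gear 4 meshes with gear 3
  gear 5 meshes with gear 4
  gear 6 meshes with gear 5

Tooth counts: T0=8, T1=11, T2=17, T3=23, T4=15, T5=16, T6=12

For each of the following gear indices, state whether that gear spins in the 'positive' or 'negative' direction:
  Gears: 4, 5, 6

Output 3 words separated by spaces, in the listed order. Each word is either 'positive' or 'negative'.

Answer: negative positive negative

Derivation:
Gear 0 (driver): negative (depth 0)
  gear 1: meshes with gear 0 -> depth 1 -> positive (opposite of gear 0)
  gear 2: meshes with gear 1 -> depth 2 -> negative (opposite of gear 1)
  gear 3: meshes with gear 2 -> depth 3 -> positive (opposite of gear 2)
  gear 4: meshes with gear 3 -> depth 4 -> negative (opposite of gear 3)
  gear 5: meshes with gear 4 -> depth 5 -> positive (opposite of gear 4)
  gear 6: meshes with gear 5 -> depth 6 -> negative (opposite of gear 5)
Queried indices 4, 5, 6 -> negative, positive, negative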